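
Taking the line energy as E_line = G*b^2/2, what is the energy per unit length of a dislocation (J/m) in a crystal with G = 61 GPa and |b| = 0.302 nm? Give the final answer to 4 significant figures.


E = G*b^2/2
b = 0.302 nm = 3.02e-10 m
G = 61 GPa = 6.1e+10 Pa
E = 0.5 * 6.1e+10 * (3.02e-10)^2
E = 2.782e-09 J/m


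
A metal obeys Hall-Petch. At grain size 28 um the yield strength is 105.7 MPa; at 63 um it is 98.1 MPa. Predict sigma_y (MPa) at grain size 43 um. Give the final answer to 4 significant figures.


sigma_y = sigma0 + k / sqrt(d)
1/sqrt(d1) = 1/sqrt(2.8e-05) = 188.982;  1/sqrt(d2) = 125.988
k = (sigma1 - sigma2) / (1/sqrt(d1) - 1/sqrt(d2)) = (105.7 - 98.1) / (188.982 - 125.988) = 0.120646 MPa*m^0.5
sigma0 = sigma1 - k/sqrt(d1) = 105.7 - 0.120646*188.982 = 82.9 MPa
sigma_y(d3) = 82.9 + 0.120646 / sqrt(4.3e-05) = 101.3 MPa


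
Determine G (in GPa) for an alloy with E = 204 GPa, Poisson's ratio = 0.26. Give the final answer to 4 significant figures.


G = E / (2*(1+nu))
G = 204 / (2*(1+0.26))
G = 80.95 GPa


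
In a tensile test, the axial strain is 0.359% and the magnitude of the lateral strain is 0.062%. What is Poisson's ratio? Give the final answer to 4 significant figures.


nu = -epsilon_lat / epsilon_axial
Lateral strain is contraction (negative), so using magnitudes:
nu = 0.062 / 0.359
nu = 0.1727


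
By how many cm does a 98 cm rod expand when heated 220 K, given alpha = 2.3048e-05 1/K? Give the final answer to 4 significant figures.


dL = L0 * alpha * dT
dL = 98 * 2.3048e-05 * 220
dL = 0.4969 cm


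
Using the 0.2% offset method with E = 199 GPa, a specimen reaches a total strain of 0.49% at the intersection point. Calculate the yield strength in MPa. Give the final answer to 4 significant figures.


Offset strain = 0.002
Elastic strain at yield = total_strain - offset = 4.9e-03 - 0.002 = 2.9e-03
sigma_y = E * elastic_strain = 199000 * 2.9e-03
sigma_y = 577.1 MPa


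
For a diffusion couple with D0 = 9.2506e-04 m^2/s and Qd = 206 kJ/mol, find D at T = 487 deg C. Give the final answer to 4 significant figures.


D = D0 * exp(-Qd / (R*T))
T = 760.15 K
D = 9.2506e-04 * exp(-206e3 / (8.314 * 760.15))
D = 6.458e-18 m^2/s


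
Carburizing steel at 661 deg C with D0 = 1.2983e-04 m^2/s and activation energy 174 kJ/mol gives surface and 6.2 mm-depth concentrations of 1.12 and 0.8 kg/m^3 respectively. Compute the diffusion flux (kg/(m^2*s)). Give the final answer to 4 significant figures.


Step 1: D = D0 * exp(-Qd/(R*T))
T = 661 + 273.15 = 934.15 K
D = 1.2983e-04 * exp(-174e3 / (8.314 * 934.15)) = 2.41829e-14 m^2/s
Step 2: J = D * (C1 - C2) / dx
J = 2.41829e-14 * (1.12 - 0.8) / 6.2e-03
J = 1.248e-12 kg/(m^2*s)


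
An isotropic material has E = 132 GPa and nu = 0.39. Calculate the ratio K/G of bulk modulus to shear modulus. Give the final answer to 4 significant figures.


G = E / (2*(1+nu))
G = 132 / (2*(1+0.39)) = 47.482 GPa
K = E / (3*(1-2*nu))
K = 132 / (3*(1-2*0.39)) = 200 GPa
K/G = 200 / 47.482 = 4.212


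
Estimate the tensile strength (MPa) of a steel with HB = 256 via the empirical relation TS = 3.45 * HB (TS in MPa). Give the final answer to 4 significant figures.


TS (MPa) = 3.45 * HB
TS = 3.45 * 256
TS = 883.2 MPa


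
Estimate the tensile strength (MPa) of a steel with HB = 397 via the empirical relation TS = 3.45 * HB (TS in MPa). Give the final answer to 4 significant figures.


TS (MPa) = 3.45 * HB
TS = 3.45 * 397
TS = 1370 MPa


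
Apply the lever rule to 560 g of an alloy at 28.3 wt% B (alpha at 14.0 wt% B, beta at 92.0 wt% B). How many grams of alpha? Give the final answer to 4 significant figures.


f_alpha = (C_beta - C0) / (C_beta - C_alpha)
f_alpha = (92.0 - 28.3) / (92.0 - 14.0) = 0.816667
m_alpha = f_alpha * m_total = 0.816667 * 560 = 457.3 g


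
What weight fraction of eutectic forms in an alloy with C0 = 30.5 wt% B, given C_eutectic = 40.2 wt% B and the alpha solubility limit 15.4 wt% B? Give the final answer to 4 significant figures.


f_primary = (C_e - C0) / (C_e - C_alpha_max)
f_primary = (40.2 - 30.5) / (40.2 - 15.4)
f_primary = 0.391129
f_eutectic = 1 - 0.391129 = 0.6089


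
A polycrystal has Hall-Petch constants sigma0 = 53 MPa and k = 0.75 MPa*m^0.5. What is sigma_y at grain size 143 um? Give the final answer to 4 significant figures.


sigma_y = sigma0 + k / sqrt(d)
d = 143 um = 1.43e-04 m
sigma_y = 53 + 0.75 / sqrt(1.43e-04)
sigma_y = 115.7 MPa


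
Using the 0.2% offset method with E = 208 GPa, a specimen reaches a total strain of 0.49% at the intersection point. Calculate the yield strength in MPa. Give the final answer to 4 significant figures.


Offset strain = 0.002
Elastic strain at yield = total_strain - offset = 4.9e-03 - 0.002 = 2.9e-03
sigma_y = E * elastic_strain = 208000 * 2.9e-03
sigma_y = 603.2 MPa


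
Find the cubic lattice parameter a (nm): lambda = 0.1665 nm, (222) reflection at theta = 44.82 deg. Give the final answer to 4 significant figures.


d = lambda / (2*sin(theta))
d = 0.1665 / (2*sin(44.82 deg))
d = 0.118105 nm
a = d * sqrt(h^2+k^2+l^2) = 0.118105 * sqrt(12)
a = 0.4091 nm


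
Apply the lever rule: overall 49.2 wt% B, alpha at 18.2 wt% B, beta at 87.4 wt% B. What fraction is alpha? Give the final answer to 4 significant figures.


f_alpha = (C_beta - C0) / (C_beta - C_alpha)
f_alpha = (87.4 - 49.2) / (87.4 - 18.2)
f_alpha = 0.552


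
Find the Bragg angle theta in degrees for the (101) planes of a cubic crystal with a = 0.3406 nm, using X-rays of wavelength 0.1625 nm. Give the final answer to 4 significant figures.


d = a / sqrt(h^2+k^2+l^2)
d = 0.3406 / sqrt(2) = 0.240841 nm
lambda = 2*d*sin(theta)  =>  sin(theta) = lambda / (2*d)
sin(theta) = 0.1625 / (2 * 0.240841) = 0.33736
theta = 19.72 deg


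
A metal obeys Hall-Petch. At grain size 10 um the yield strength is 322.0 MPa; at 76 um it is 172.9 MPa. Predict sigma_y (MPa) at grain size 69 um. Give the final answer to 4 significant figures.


sigma_y = sigma0 + k / sqrt(d)
1/sqrt(d1) = 1/sqrt(1e-05) = 316.228;  1/sqrt(d2) = 114.708
k = (sigma1 - sigma2) / (1/sqrt(d1) - 1/sqrt(d2)) = (322.0 - 172.9) / (316.228 - 114.708) = 0.739877 MPa*m^0.5
sigma0 = sigma1 - k/sqrt(d1) = 322.0 - 0.739877*316.228 = 88.0303 MPa
sigma_y(d3) = 88.0303 + 0.739877 / sqrt(6.9e-05) = 177.1 MPa


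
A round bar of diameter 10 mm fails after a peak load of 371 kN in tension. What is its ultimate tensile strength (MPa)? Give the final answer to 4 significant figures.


A0 = pi*(d/2)^2 = pi*(10/2)^2 = 78.5398 mm^2
UTS = F_max / A0 = 371*1000 / 78.5398
UTS = 4724 MPa


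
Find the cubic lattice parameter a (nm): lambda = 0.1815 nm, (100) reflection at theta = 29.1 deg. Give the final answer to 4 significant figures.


d = lambda / (2*sin(theta))
d = 0.1815 / (2*sin(29.1 deg))
d = 0.1866 nm
a = d * sqrt(h^2+k^2+l^2) = 0.1866 * sqrt(1)
a = 0.1866 nm


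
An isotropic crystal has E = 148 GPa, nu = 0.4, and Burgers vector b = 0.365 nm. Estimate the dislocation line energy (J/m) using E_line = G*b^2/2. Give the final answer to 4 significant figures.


Step 1: G = E / (2*(1+nu))
G = 148 / (2*(1+0.4)) = 52.8571 GPa = 5.28571e+10 Pa
Step 2: E_line = G*b^2/2
b = 0.365 nm = 3.65e-10 m
E_line = 0.5 * 5.28571e+10 * (3.65e-10)^2 = 3.521e-09 J/m


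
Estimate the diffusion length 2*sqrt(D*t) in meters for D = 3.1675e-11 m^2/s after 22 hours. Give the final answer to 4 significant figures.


t = 22 hr = 79200 s
Diffusion length = 2*sqrt(D*t)
= 2*sqrt(3.1675e-11 * 79200)
= 3.168e-03 m


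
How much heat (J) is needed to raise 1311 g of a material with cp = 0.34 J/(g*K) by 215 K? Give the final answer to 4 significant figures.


Q = m * cp * dT
Q = 1311 * 0.34 * 215
Q = 95830 J


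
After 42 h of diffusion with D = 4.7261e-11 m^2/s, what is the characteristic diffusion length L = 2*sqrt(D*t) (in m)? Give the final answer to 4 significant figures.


t = 42 hr = 151200 s
Diffusion length = 2*sqrt(D*t)
= 2*sqrt(4.7261e-11 * 151200)
= 5.346e-03 m


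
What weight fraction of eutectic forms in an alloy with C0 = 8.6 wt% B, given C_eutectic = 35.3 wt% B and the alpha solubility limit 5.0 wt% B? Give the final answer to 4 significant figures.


f_primary = (C_e - C0) / (C_e - C_alpha_max)
f_primary = (35.3 - 8.6) / (35.3 - 5.0)
f_primary = 0.881188
f_eutectic = 1 - 0.881188 = 0.1188


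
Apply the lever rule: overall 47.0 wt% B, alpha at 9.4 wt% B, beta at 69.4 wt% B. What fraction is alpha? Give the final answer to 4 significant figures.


f_alpha = (C_beta - C0) / (C_beta - C_alpha)
f_alpha = (69.4 - 47.0) / (69.4 - 9.4)
f_alpha = 0.3733


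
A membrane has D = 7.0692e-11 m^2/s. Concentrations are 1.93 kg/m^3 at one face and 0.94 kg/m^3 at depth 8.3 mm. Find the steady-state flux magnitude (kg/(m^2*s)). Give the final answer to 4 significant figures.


J = -D * (dC/dx) = D * (C1 - C2) / dx
J = 7.0692e-11 * (1.93 - 0.94) / 8.3e-03
J = 8.432e-09 kg/(m^2*s)


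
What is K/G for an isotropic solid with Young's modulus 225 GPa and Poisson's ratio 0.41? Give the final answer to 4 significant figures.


G = E / (2*(1+nu))
G = 225 / (2*(1+0.41)) = 79.7872 GPa
K = E / (3*(1-2*nu))
K = 225 / (3*(1-2*0.41)) = 416.667 GPa
K/G = 416.667 / 79.7872 = 5.222


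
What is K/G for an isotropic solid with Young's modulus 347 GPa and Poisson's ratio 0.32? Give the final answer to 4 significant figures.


G = E / (2*(1+nu))
G = 347 / (2*(1+0.32)) = 131.439 GPa
K = E / (3*(1-2*nu))
K = 347 / (3*(1-2*0.32)) = 321.296 GPa
K/G = 321.296 / 131.439 = 2.444


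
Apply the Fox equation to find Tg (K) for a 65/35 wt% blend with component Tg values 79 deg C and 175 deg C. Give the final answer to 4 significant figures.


1/Tg = w1/Tg1 + w2/Tg2 (in Kelvin)
Tg1 = 352.15 K, Tg2 = 448.15 K
1/Tg = 0.65/352.15 + 0.35/448.15
Tg = 380.7 K


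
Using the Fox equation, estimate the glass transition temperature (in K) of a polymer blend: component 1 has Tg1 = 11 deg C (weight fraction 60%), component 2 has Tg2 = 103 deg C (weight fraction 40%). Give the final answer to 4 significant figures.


1/Tg = w1/Tg1 + w2/Tg2 (in Kelvin)
Tg1 = 284.15 K, Tg2 = 376.15 K
1/Tg = 0.6/284.15 + 0.4/376.15
Tg = 315 K


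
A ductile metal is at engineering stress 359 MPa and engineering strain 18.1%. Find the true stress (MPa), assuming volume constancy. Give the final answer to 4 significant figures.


sigma_true = sigma_eng * (1 + epsilon_eng)
sigma_true = 359 * (1 + 0.181)
sigma_true = 424 MPa


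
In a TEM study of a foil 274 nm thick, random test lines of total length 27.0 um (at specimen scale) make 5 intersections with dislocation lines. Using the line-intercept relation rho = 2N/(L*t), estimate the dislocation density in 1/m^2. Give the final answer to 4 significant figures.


rho = 2N / (L * t)
L = 27.0 um = 2.7e-05 m, t = 274 nm = 2.74e-07 m
rho = 2 * 5 / (2.7e-05 * 2.74e-07)
rho = 1.352e+12 1/m^2


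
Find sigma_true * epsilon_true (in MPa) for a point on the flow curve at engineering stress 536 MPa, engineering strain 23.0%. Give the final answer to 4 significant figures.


sigma_true = sigma_eng * (1 + epsilon_eng)
sigma_true = 536 * (1 + 0.23) = 659.28 MPa
epsilon_true = ln(1 + epsilon_eng)
epsilon_true = ln(1 + 0.23) = 0.207014
sigma_true * epsilon_true = 659.28 * 0.207014 = 136.5 MPa


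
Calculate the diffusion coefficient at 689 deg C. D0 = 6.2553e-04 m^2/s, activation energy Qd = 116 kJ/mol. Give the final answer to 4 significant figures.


D = D0 * exp(-Qd / (R*T))
T = 962.15 K
D = 6.2553e-04 * exp(-116e3 / (8.314 * 962.15))
D = 3.151e-10 m^2/s


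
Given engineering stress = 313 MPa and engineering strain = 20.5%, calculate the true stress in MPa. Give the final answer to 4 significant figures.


sigma_true = sigma_eng * (1 + epsilon_eng)
sigma_true = 313 * (1 + 0.205)
sigma_true = 377.2 MPa


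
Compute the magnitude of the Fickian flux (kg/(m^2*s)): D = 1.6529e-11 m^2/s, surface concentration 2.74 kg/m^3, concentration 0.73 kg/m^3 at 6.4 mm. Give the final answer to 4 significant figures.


J = -D * (dC/dx) = D * (C1 - C2) / dx
J = 1.6529e-11 * (2.74 - 0.73) / 6.4e-03
J = 5.191e-09 kg/(m^2*s)


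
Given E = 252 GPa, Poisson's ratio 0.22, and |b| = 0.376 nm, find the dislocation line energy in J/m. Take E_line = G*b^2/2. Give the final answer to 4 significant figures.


Step 1: G = E / (2*(1+nu))
G = 252 / (2*(1+0.22)) = 103.279 GPa = 1.03279e+11 Pa
Step 2: E_line = G*b^2/2
b = 0.376 nm = 3.76e-10 m
E_line = 0.5 * 1.03279e+11 * (3.76e-10)^2 = 7.301e-09 J/m


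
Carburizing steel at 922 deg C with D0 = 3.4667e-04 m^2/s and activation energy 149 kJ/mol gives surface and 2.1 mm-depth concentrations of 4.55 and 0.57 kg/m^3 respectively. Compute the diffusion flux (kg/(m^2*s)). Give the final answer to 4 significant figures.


Step 1: D = D0 * exp(-Qd/(R*T))
T = 922 + 273.15 = 1195.15 K
D = 3.4667e-04 * exp(-149e3 / (8.314 * 1195.15)) = 1.06552e-10 m^2/s
Step 2: J = D * (C1 - C2) / dx
J = 1.06552e-10 * (4.55 - 0.57) / 2.1e-03
J = 2.019e-07 kg/(m^2*s)


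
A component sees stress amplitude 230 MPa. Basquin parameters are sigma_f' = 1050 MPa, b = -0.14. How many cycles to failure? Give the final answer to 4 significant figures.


sigma_a = sigma_f' * (2*Nf)^b
2*Nf = (sigma_a / sigma_f')^(1/b)
2*Nf = (230 / 1050)^(1/-0.14)
2*Nf = 51338
Nf = 25670 cycles


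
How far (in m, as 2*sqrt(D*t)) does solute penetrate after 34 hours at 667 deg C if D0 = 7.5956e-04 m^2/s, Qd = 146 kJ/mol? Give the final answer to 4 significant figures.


Step 1: D = D0 * exp(-Qd/(R*T))
T = 940.15 K
D = 7.5956e-04 * exp(-146e3 / (8.314 * 940.15)) = 5.86845e-12 m^2/s
Step 2: L = 2*sqrt(D*t)
t = 34 h = 122400 s
L = 2*sqrt(5.86845e-12 * 122400) = 1.695e-03 m


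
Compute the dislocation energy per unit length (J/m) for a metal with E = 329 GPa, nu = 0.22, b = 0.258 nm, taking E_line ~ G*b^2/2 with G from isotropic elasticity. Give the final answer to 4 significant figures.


Step 1: G = E / (2*(1+nu))
G = 329 / (2*(1+0.22)) = 134.836 GPa = 1.34836e+11 Pa
Step 2: E_line = G*b^2/2
b = 0.258 nm = 2.58e-10 m
E_line = 0.5 * 1.34836e+11 * (2.58e-10)^2 = 4.488e-09 J/m


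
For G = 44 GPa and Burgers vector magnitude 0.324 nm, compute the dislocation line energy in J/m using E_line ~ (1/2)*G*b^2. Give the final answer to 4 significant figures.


E = G*b^2/2
b = 0.324 nm = 3.24e-10 m
G = 44 GPa = 4.4e+10 Pa
E = 0.5 * 4.4e+10 * (3.24e-10)^2
E = 2.309e-09 J/m


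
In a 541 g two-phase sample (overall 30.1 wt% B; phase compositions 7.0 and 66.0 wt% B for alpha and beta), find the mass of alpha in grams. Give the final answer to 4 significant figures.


f_alpha = (C_beta - C0) / (C_beta - C_alpha)
f_alpha = (66.0 - 30.1) / (66.0 - 7.0) = 0.608475
m_alpha = f_alpha * m_total = 0.608475 * 541 = 329.2 g


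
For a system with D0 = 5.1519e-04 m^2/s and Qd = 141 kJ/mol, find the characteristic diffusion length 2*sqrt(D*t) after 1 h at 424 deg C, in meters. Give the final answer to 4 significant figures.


Step 1: D = D0 * exp(-Qd/(R*T))
T = 697.15 K
D = 5.1519e-04 * exp(-141e3 / (8.314 * 697.15)) = 1.40289e-14 m^2/s
Step 2: L = 2*sqrt(D*t)
t = 1 h = 3600 s
L = 2*sqrt(1.40289e-14 * 3600) = 1.421e-05 m


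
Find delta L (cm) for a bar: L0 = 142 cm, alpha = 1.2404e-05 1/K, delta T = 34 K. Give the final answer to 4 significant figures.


dL = L0 * alpha * dT
dL = 142 * 1.2404e-05 * 34
dL = 0.05989 cm


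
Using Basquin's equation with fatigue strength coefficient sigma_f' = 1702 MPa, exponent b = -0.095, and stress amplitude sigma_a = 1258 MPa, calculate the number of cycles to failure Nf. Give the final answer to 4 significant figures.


sigma_a = sigma_f' * (2*Nf)^b
2*Nf = (sigma_a / sigma_f')^(1/b)
2*Nf = (1258 / 1702)^(1/-0.095)
2*Nf = 24.0926
Nf = 12.05 cycles


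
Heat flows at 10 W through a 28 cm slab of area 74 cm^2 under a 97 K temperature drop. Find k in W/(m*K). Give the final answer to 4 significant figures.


k = Q*L / (A*dT)
L = 0.28 m, A = 7.4e-03 m^2
k = 10 * 0.28 / (7.4e-03 * 97)
k = 3.901 W/(m*K)


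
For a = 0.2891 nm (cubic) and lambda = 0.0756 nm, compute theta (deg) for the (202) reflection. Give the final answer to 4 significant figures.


d = a / sqrt(h^2+k^2+l^2)
d = 0.2891 / sqrt(8) = 0.102212 nm
lambda = 2*d*sin(theta)  =>  sin(theta) = lambda / (2*d)
sin(theta) = 0.0756 / (2 * 0.102212) = 0.369819
theta = 21.7 deg


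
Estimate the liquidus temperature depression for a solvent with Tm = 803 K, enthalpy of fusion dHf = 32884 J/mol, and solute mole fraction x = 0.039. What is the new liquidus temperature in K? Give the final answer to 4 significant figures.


dT = R*Tm^2*x / dHf
dT = 8.314 * 803^2 * 0.039 / 32884
dT = 6.35801 K
T_new = 803 - 6.35801 = 796.6 K


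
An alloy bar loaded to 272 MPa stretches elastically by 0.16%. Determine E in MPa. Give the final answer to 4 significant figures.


E = sigma / epsilon
epsilon = 0.16% = 1.6e-03
E = 272 / 1.6e-03
E = 170000 MPa


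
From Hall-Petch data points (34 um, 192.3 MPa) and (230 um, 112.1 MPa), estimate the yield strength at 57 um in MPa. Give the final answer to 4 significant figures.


sigma_y = sigma0 + k / sqrt(d)
1/sqrt(d1) = 1/sqrt(3.4e-05) = 171.499;  1/sqrt(d2) = 65.938
k = (sigma1 - sigma2) / (1/sqrt(d1) - 1/sqrt(d2)) = (192.3 - 112.1) / (171.499 - 65.938) = 0.759754 MPa*m^0.5
sigma0 = sigma1 - k/sqrt(d1) = 192.3 - 0.759754*171.499 = 62.0033 MPa
sigma_y(d3) = 62.0033 + 0.759754 / sqrt(5.7e-05) = 162.6 MPa


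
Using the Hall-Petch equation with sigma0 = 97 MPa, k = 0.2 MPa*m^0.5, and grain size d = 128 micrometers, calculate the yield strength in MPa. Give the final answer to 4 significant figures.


sigma_y = sigma0 + k / sqrt(d)
d = 128 um = 1.28e-04 m
sigma_y = 97 + 0.2 / sqrt(1.28e-04)
sigma_y = 114.7 MPa


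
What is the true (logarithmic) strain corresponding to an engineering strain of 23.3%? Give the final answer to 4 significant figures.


epsilon_true = ln(1 + epsilon_eng)
epsilon_true = ln(1 + 0.233)
epsilon_true = 0.2095


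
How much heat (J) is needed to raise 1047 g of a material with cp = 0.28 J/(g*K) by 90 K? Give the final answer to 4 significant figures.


Q = m * cp * dT
Q = 1047 * 0.28 * 90
Q = 26380 J


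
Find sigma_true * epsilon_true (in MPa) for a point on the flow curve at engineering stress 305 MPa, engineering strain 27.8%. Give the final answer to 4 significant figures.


sigma_true = sigma_eng * (1 + epsilon_eng)
sigma_true = 305 * (1 + 0.278) = 389.79 MPa
epsilon_true = ln(1 + epsilon_eng)
epsilon_true = ln(1 + 0.278) = 0.245296
sigma_true * epsilon_true = 389.79 * 0.245296 = 95.61 MPa


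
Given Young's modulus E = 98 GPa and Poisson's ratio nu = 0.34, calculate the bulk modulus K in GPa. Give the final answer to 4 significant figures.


K = E / (3*(1-2*nu))
K = 98 / (3*(1-2*0.34))
K = 102.1 GPa


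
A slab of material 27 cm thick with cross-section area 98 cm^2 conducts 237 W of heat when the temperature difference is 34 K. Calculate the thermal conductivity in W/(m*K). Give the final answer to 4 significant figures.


k = Q*L / (A*dT)
L = 0.27 m, A = 9.8e-03 m^2
k = 237 * 0.27 / (9.8e-03 * 34)
k = 192 W/(m*K)


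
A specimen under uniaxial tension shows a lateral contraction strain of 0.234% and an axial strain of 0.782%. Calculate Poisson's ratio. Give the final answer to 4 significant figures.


nu = -epsilon_lat / epsilon_axial
Lateral strain is contraction (negative), so using magnitudes:
nu = 0.234 / 0.782
nu = 0.2992


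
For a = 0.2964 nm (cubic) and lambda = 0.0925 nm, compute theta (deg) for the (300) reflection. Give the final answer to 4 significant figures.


d = a / sqrt(h^2+k^2+l^2)
d = 0.2964 / sqrt(9) = 0.0988 nm
lambda = 2*d*sin(theta)  =>  sin(theta) = lambda / (2*d)
sin(theta) = 0.0925 / (2 * 0.0988) = 0.468117
theta = 27.91 deg


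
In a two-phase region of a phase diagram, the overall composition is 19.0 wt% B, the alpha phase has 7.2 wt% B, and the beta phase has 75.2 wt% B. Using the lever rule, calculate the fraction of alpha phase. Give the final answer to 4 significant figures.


f_alpha = (C_beta - C0) / (C_beta - C_alpha)
f_alpha = (75.2 - 19.0) / (75.2 - 7.2)
f_alpha = 0.8265


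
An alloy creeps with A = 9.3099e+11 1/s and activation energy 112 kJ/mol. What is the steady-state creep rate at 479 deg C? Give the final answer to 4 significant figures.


rate = A * exp(-Q / (R*T))
T = 479 + 273.15 = 752.15 K
rate = 9.3099e+11 * exp(-112e3 / (8.314 * 752.15))
rate = 15510 1/s


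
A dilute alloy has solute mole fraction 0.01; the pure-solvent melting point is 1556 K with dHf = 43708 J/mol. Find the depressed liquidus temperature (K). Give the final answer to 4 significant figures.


dT = R*Tm^2*x / dHf
dT = 8.314 * 1556^2 * 0.01 / 43708
dT = 4.60541 K
T_new = 1556 - 4.60541 = 1551 K


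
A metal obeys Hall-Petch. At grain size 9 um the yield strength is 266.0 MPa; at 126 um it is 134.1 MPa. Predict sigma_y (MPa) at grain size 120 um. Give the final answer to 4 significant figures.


sigma_y = sigma0 + k / sqrt(d)
1/sqrt(d1) = 1/sqrt(9e-06) = 333.333;  1/sqrt(d2) = 89.0871
k = (sigma1 - sigma2) / (1/sqrt(d1) - 1/sqrt(d2)) = (266.0 - 134.1) / (333.333 - 89.0871) = 0.540029 MPa*m^0.5
sigma0 = sigma1 - k/sqrt(d1) = 266.0 - 0.540029*333.333 = 85.9904 MPa
sigma_y(d3) = 85.9904 + 0.540029 / sqrt(1.2e-04) = 135.3 MPa


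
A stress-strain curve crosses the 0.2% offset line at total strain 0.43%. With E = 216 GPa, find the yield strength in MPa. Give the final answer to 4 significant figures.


Offset strain = 0.002
Elastic strain at yield = total_strain - offset = 4.3e-03 - 0.002 = 2.3e-03
sigma_y = E * elastic_strain = 216000 * 2.3e-03
sigma_y = 496.8 MPa


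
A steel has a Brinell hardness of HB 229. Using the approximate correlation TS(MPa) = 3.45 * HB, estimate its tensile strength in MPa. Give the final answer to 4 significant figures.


TS (MPa) = 3.45 * HB
TS = 3.45 * 229
TS = 790.1 MPa


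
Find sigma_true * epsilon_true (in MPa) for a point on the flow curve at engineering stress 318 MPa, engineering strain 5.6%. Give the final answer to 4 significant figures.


sigma_true = sigma_eng * (1 + epsilon_eng)
sigma_true = 318 * (1 + 0.056) = 335.808 MPa
epsilon_true = ln(1 + epsilon_eng)
epsilon_true = ln(1 + 0.056) = 0.0544882
sigma_true * epsilon_true = 335.808 * 0.0544882 = 18.3 MPa


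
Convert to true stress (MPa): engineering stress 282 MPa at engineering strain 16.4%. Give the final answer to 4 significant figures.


sigma_true = sigma_eng * (1 + epsilon_eng)
sigma_true = 282 * (1 + 0.164)
sigma_true = 328.2 MPa


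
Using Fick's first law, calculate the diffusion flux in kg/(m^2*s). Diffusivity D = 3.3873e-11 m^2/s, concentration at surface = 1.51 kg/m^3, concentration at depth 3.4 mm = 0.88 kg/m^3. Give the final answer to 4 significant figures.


J = -D * (dC/dx) = D * (C1 - C2) / dx
J = 3.3873e-11 * (1.51 - 0.88) / 3.4e-03
J = 6.276e-09 kg/(m^2*s)


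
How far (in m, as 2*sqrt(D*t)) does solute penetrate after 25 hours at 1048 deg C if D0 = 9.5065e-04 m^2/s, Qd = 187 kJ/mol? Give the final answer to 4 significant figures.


Step 1: D = D0 * exp(-Qd/(R*T))
T = 1321.15 K
D = 9.5065e-04 * exp(-187e3 / (8.314 * 1321.15)) = 3.83961e-11 m^2/s
Step 2: L = 2*sqrt(D*t)
t = 25 h = 90000 s
L = 2*sqrt(3.83961e-11 * 90000) = 3.718e-03 m


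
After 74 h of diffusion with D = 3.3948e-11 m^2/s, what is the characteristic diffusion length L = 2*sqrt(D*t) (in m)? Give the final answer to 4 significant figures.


t = 74 hr = 266400 s
Diffusion length = 2*sqrt(D*t)
= 2*sqrt(3.3948e-11 * 266400)
= 6.015e-03 m


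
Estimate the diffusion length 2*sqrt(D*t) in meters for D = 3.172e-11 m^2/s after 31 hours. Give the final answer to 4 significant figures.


t = 31 hr = 111600 s
Diffusion length = 2*sqrt(D*t)
= 2*sqrt(3.172e-11 * 111600)
= 3.763e-03 m


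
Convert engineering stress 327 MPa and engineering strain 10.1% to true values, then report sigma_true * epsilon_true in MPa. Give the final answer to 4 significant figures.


sigma_true = sigma_eng * (1 + epsilon_eng)
sigma_true = 327 * (1 + 0.101) = 360.027 MPa
epsilon_true = ln(1 + epsilon_eng)
epsilon_true = ln(1 + 0.101) = 0.0962189
sigma_true * epsilon_true = 360.027 * 0.0962189 = 34.64 MPa


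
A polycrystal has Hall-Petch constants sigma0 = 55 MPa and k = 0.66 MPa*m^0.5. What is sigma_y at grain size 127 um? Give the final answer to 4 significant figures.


sigma_y = sigma0 + k / sqrt(d)
d = 127 um = 1.27e-04 m
sigma_y = 55 + 0.66 / sqrt(1.27e-04)
sigma_y = 113.6 MPa


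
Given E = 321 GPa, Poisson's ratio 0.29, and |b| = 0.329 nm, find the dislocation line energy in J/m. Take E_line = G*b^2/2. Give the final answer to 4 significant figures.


Step 1: G = E / (2*(1+nu))
G = 321 / (2*(1+0.29)) = 124.419 GPa = 1.24419e+11 Pa
Step 2: E_line = G*b^2/2
b = 0.329 nm = 3.29e-10 m
E_line = 0.5 * 1.24419e+11 * (3.29e-10)^2 = 6.734e-09 J/m


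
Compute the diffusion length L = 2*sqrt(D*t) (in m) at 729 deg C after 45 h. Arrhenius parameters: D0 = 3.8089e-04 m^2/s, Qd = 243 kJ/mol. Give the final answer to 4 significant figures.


Step 1: D = D0 * exp(-Qd/(R*T))
T = 1002.15 K
D = 3.8089e-04 * exp(-243e3 / (8.314 * 1002.15)) = 8.21403e-17 m^2/s
Step 2: L = 2*sqrt(D*t)
t = 45 h = 162000 s
L = 2*sqrt(8.21403e-17 * 162000) = 7.296e-06 m


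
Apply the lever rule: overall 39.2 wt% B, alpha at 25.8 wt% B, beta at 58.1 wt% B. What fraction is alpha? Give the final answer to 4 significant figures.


f_alpha = (C_beta - C0) / (C_beta - C_alpha)
f_alpha = (58.1 - 39.2) / (58.1 - 25.8)
f_alpha = 0.5851


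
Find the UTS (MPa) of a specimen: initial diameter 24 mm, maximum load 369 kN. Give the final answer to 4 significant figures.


A0 = pi*(d/2)^2 = pi*(24/2)^2 = 452.389 mm^2
UTS = F_max / A0 = 369*1000 / 452.389
UTS = 815.7 MPa


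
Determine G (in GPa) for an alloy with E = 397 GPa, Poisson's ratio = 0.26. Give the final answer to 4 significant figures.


G = E / (2*(1+nu))
G = 397 / (2*(1+0.26))
G = 157.5 GPa


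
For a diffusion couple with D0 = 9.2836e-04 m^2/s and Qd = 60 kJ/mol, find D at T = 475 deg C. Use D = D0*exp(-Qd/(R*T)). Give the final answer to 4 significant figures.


D = D0 * exp(-Qd / (R*T))
T = 748.15 K
D = 9.2836e-04 * exp(-60e3 / (8.314 * 748.15))
D = 6.004e-08 m^2/s


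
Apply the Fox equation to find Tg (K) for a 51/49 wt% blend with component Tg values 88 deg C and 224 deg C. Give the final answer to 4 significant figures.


1/Tg = w1/Tg1 + w2/Tg2 (in Kelvin)
Tg1 = 361.15 K, Tg2 = 497.15 K
1/Tg = 0.51/361.15 + 0.49/497.15
Tg = 417.1 K


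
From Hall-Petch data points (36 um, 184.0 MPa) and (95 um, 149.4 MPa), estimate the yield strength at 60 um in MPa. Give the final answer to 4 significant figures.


sigma_y = sigma0 + k / sqrt(d)
1/sqrt(d1) = 1/sqrt(3.6e-05) = 166.667;  1/sqrt(d2) = 102.598
k = (sigma1 - sigma2) / (1/sqrt(d1) - 1/sqrt(d2)) = (184.0 - 149.4) / (166.667 - 102.598) = 0.540044 MPa*m^0.5
sigma0 = sigma1 - k/sqrt(d1) = 184.0 - 0.540044*166.667 = 93.9926 MPa
sigma_y(d3) = 93.9926 + 0.540044 / sqrt(6e-05) = 163.7 MPa


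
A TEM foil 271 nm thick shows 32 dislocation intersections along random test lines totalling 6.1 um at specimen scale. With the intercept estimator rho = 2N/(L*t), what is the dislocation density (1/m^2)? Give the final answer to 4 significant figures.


rho = 2N / (L * t)
L = 6.1 um = 6.1e-06 m, t = 271 nm = 2.71e-07 m
rho = 2 * 32 / (6.1e-06 * 2.71e-07)
rho = 3.872e+13 1/m^2


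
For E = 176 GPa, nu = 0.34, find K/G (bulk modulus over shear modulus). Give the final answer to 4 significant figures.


G = E / (2*(1+nu))
G = 176 / (2*(1+0.34)) = 65.6716 GPa
K = E / (3*(1-2*nu))
K = 176 / (3*(1-2*0.34)) = 183.333 GPa
K/G = 183.333 / 65.6716 = 2.792


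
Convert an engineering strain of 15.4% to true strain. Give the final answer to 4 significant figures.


epsilon_true = ln(1 + epsilon_eng)
epsilon_true = ln(1 + 0.154)
epsilon_true = 0.1432


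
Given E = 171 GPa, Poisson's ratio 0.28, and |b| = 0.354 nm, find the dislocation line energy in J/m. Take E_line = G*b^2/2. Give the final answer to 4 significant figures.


Step 1: G = E / (2*(1+nu))
G = 171 / (2*(1+0.28)) = 66.7969 GPa = 6.67969e+10 Pa
Step 2: E_line = G*b^2/2
b = 0.354 nm = 3.54e-10 m
E_line = 0.5 * 6.67969e+10 * (3.54e-10)^2 = 4.185e-09 J/m


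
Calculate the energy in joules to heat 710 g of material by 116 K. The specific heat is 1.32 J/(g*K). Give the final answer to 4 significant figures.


Q = m * cp * dT
Q = 710 * 1.32 * 116
Q = 108700 J


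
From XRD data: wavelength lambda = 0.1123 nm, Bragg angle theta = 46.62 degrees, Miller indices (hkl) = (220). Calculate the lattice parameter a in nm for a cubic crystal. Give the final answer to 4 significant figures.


d = lambda / (2*sin(theta))
d = 0.1123 / (2*sin(46.62 deg))
d = 0.0772549 nm
a = d * sqrt(h^2+k^2+l^2) = 0.0772549 * sqrt(8)
a = 0.2185 nm


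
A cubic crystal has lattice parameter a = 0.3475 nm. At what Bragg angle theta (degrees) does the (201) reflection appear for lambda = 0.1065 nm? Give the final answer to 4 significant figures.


d = a / sqrt(h^2+k^2+l^2)
d = 0.3475 / sqrt(5) = 0.155407 nm
lambda = 2*d*sin(theta)  =>  sin(theta) = lambda / (2*d)
sin(theta) = 0.1065 / (2 * 0.155407) = 0.342649
theta = 20.04 deg


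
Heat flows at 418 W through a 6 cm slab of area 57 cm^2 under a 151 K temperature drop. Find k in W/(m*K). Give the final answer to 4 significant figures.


k = Q*L / (A*dT)
L = 0.06 m, A = 5.7e-03 m^2
k = 418 * 0.06 / (5.7e-03 * 151)
k = 29.14 W/(m*K)


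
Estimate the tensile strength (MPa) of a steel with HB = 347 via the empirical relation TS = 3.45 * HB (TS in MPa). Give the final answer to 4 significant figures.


TS (MPa) = 3.45 * HB
TS = 3.45 * 347
TS = 1197 MPa


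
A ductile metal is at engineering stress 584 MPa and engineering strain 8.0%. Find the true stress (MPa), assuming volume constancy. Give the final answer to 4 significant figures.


sigma_true = sigma_eng * (1 + epsilon_eng)
sigma_true = 584 * (1 + 0.08)
sigma_true = 630.7 MPa


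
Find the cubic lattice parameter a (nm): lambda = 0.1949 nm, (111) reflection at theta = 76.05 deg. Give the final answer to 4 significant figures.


d = lambda / (2*sin(theta))
d = 0.1949 / (2*sin(76.05 deg))
d = 0.100411 nm
a = d * sqrt(h^2+k^2+l^2) = 0.100411 * sqrt(3)
a = 0.1739 nm


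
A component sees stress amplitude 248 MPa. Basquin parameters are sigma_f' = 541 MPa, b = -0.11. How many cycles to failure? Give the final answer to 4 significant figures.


sigma_a = sigma_f' * (2*Nf)^b
2*Nf = (sigma_a / sigma_f')^(1/b)
2*Nf = (248 / 541)^(1/-0.11)
2*Nf = 1200.9
Nf = 600.4 cycles


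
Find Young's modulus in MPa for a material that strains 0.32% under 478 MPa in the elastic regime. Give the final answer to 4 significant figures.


E = sigma / epsilon
epsilon = 0.32% = 3.2e-03
E = 478 / 3.2e-03
E = 149400 MPa


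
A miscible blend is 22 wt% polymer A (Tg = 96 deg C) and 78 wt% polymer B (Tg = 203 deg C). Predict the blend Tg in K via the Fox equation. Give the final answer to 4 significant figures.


1/Tg = w1/Tg1 + w2/Tg2 (in Kelvin)
Tg1 = 369.15 K, Tg2 = 476.15 K
1/Tg = 0.22/369.15 + 0.78/476.15
Tg = 447.6 K


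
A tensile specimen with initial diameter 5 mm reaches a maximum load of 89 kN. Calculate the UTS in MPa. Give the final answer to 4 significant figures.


A0 = pi*(d/2)^2 = pi*(5/2)^2 = 19.635 mm^2
UTS = F_max / A0 = 89*1000 / 19.635
UTS = 4533 MPa


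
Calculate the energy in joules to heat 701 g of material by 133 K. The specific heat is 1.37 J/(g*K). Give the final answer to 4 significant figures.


Q = m * cp * dT
Q = 701 * 1.37 * 133
Q = 127700 J


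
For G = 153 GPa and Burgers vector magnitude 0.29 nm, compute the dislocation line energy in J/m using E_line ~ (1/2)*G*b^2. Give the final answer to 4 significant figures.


E = G*b^2/2
b = 0.29 nm = 2.9e-10 m
G = 153 GPa = 1.53e+11 Pa
E = 0.5 * 1.53e+11 * (2.9e-10)^2
E = 6.434e-09 J/m


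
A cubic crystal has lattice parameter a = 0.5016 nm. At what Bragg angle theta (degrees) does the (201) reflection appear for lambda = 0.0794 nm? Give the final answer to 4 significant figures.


d = a / sqrt(h^2+k^2+l^2)
d = 0.5016 / sqrt(5) = 0.224322 nm
lambda = 2*d*sin(theta)  =>  sin(theta) = lambda / (2*d)
sin(theta) = 0.0794 / (2 * 0.224322) = 0.176977
theta = 10.19 deg


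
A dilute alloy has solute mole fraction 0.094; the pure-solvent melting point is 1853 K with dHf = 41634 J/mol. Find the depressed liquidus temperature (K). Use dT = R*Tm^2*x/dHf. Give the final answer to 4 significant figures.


dT = R*Tm^2*x / dHf
dT = 8.314 * 1853^2 * 0.094 / 41634
dT = 64.4526 K
T_new = 1853 - 64.4526 = 1789 K


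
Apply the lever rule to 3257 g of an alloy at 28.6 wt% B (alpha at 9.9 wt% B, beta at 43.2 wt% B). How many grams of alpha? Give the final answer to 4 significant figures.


f_alpha = (C_beta - C0) / (C_beta - C_alpha)
f_alpha = (43.2 - 28.6) / (43.2 - 9.9) = 0.438438
m_alpha = f_alpha * m_total = 0.438438 * 3257 = 1428 g


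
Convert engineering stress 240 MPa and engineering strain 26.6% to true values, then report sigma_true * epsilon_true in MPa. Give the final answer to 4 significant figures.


sigma_true = sigma_eng * (1 + epsilon_eng)
sigma_true = 240 * (1 + 0.266) = 303.84 MPa
epsilon_true = ln(1 + epsilon_eng)
epsilon_true = ln(1 + 0.266) = 0.235862
sigma_true * epsilon_true = 303.84 * 0.235862 = 71.66 MPa


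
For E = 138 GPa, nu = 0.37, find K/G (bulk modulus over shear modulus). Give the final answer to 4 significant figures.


G = E / (2*(1+nu))
G = 138 / (2*(1+0.37)) = 50.365 GPa
K = E / (3*(1-2*nu))
K = 138 / (3*(1-2*0.37)) = 176.923 GPa
K/G = 176.923 / 50.365 = 3.513


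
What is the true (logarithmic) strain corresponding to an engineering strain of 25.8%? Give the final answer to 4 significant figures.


epsilon_true = ln(1 + epsilon_eng)
epsilon_true = ln(1 + 0.258)
epsilon_true = 0.2295


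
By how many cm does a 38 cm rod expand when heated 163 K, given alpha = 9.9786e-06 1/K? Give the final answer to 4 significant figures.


dL = L0 * alpha * dT
dL = 38 * 9.9786e-06 * 163
dL = 0.06181 cm


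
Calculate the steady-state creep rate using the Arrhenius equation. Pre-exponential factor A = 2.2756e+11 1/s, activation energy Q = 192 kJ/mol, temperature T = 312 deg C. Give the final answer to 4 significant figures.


rate = A * exp(-Q / (R*T))
T = 312 + 273.15 = 585.15 K
rate = 2.2756e+11 * exp(-192e3 / (8.314 * 585.15))
rate = 1.649e-06 1/s


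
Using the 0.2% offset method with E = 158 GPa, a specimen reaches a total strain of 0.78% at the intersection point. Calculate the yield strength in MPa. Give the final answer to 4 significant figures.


Offset strain = 0.002
Elastic strain at yield = total_strain - offset = 7.8e-03 - 0.002 = 5.8e-03
sigma_y = E * elastic_strain = 158000 * 5.8e-03
sigma_y = 916.4 MPa


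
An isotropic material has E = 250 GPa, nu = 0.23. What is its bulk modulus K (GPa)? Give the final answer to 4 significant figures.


K = E / (3*(1-2*nu))
K = 250 / (3*(1-2*0.23))
K = 154.3 GPa


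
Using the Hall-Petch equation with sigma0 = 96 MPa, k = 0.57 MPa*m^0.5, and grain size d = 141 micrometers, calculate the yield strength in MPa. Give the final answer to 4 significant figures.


sigma_y = sigma0 + k / sqrt(d)
d = 141 um = 1.41e-04 m
sigma_y = 96 + 0.57 / sqrt(1.41e-04)
sigma_y = 144 MPa


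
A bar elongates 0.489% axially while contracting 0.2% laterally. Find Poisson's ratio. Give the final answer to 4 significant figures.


nu = -epsilon_lat / epsilon_axial
Lateral strain is contraction (negative), so using magnitudes:
nu = 0.2 / 0.489
nu = 0.409


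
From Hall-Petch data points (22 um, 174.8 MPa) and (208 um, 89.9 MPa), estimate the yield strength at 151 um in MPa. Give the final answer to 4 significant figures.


sigma_y = sigma0 + k / sqrt(d)
1/sqrt(d1) = 1/sqrt(2.2e-05) = 213.201;  1/sqrt(d2) = 69.3375
k = (sigma1 - sigma2) / (1/sqrt(d1) - 1/sqrt(d2)) = (174.8 - 89.9) / (213.201 - 69.3375) = 0.590144 MPa*m^0.5
sigma0 = sigma1 - k/sqrt(d1) = 174.8 - 0.590144*213.201 = 48.9809 MPa
sigma_y(d3) = 48.9809 + 0.590144 / sqrt(1.51e-04) = 97.01 MPa


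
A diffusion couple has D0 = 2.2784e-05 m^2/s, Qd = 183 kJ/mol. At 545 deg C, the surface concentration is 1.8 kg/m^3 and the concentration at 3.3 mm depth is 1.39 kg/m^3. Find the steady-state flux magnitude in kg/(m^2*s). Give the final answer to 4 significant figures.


Step 1: D = D0 * exp(-Qd/(R*T))
T = 545 + 273.15 = 818.15 K
D = 2.2784e-05 * exp(-183e3 / (8.314 * 818.15)) = 4.71635e-17 m^2/s
Step 2: J = D * (C1 - C2) / dx
J = 4.71635e-17 * (1.8 - 1.39) / 3.3e-03
J = 5.86e-15 kg/(m^2*s)


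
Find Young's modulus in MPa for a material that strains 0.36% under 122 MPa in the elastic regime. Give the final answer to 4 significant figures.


E = sigma / epsilon
epsilon = 0.36% = 3.6e-03
E = 122 / 3.6e-03
E = 33890 MPa


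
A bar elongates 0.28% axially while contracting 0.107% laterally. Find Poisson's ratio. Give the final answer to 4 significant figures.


nu = -epsilon_lat / epsilon_axial
Lateral strain is contraction (negative), so using magnitudes:
nu = 0.107 / 0.28
nu = 0.3821


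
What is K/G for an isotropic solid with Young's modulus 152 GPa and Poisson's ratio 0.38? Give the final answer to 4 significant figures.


G = E / (2*(1+nu))
G = 152 / (2*(1+0.38)) = 55.0725 GPa
K = E / (3*(1-2*nu))
K = 152 / (3*(1-2*0.38)) = 211.111 GPa
K/G = 211.111 / 55.0725 = 3.833


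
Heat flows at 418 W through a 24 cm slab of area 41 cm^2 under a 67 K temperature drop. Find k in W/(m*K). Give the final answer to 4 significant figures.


k = Q*L / (A*dT)
L = 0.24 m, A = 4.1e-03 m^2
k = 418 * 0.24 / (4.1e-03 * 67)
k = 365.2 W/(m*K)


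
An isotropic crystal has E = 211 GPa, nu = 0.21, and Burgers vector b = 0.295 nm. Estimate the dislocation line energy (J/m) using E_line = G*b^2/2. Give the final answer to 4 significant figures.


Step 1: G = E / (2*(1+nu))
G = 211 / (2*(1+0.21)) = 87.1901 GPa = 8.71901e+10 Pa
Step 2: E_line = G*b^2/2
b = 0.295 nm = 2.95e-10 m
E_line = 0.5 * 8.71901e+10 * (2.95e-10)^2 = 3.794e-09 J/m


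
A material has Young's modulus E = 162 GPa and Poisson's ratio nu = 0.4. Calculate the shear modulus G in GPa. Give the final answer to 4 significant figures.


G = E / (2*(1+nu))
G = 162 / (2*(1+0.4))
G = 57.86 GPa


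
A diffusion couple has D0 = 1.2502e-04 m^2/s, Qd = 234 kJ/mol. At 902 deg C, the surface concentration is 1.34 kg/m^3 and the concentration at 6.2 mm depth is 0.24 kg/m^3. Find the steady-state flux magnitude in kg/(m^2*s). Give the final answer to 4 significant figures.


Step 1: D = D0 * exp(-Qd/(R*T))
T = 902 + 273.15 = 1175.15 K
D = 1.2502e-04 * exp(-234e3 / (8.314 * 1175.15)) = 4.95974e-15 m^2/s
Step 2: J = D * (C1 - C2) / dx
J = 4.95974e-15 * (1.34 - 0.24) / 6.2e-03
J = 8.8e-13 kg/(m^2*s)


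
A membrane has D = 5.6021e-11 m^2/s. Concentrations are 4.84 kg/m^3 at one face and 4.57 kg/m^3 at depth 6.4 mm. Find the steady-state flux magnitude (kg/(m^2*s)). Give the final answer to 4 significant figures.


J = -D * (dC/dx) = D * (C1 - C2) / dx
J = 5.6021e-11 * (4.84 - 4.57) / 6.4e-03
J = 2.363e-09 kg/(m^2*s)


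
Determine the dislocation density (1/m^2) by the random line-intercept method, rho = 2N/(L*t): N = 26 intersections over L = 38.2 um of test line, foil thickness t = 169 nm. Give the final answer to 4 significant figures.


rho = 2N / (L * t)
L = 38.2 um = 3.82e-05 m, t = 169 nm = 1.69e-07 m
rho = 2 * 26 / (3.82e-05 * 1.69e-07)
rho = 8.055e+12 1/m^2


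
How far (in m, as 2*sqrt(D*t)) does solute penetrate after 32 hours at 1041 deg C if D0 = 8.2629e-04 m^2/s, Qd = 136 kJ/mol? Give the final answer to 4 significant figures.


Step 1: D = D0 * exp(-Qd/(R*T))
T = 1314.15 K
D = 8.2629e-04 * exp(-136e3 / (8.314 * 1314.15)) = 3.24511e-09 m^2/s
Step 2: L = 2*sqrt(D*t)
t = 32 h = 115200 s
L = 2*sqrt(3.24511e-09 * 115200) = 0.03867 m
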